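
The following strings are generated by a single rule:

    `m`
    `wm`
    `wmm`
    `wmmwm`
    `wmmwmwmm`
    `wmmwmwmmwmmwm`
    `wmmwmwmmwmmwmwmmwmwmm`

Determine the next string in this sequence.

Each term (from the third on) is the previous term followed by the one before it: term 3 = wm·m = wmm.
So term 8 is wmmwmwmmwmmwmwmmwmwmm·wmmwmwmmwmmwm.

wmmwmwmmwmmwmwmmwmwmmwmmwmwmmwmmwm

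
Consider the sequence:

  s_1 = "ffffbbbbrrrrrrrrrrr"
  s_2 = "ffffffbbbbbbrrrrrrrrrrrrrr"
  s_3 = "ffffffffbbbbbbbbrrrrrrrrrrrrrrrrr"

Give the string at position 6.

The n-th term is 2n-2 f's then 2n-2 b's then 3n+2 r's, where the shown terms are n = 3, 4, 5.
At n = 8 the blocks have lengths 14, 14, 26.

ffffffffffffffbbbbbbbbbbbbbbrrrrrrrrrrrrrrrrrrrrrrrrrr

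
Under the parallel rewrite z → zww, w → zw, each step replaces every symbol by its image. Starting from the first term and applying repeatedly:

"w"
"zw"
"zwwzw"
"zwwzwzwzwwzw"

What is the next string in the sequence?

Expanding zwwzwzwzwwzw: z→zww, w→zw, w→zw, z→zww, w→zw, z→zww, w→zw, z→zww, w→zw, w→zw, z→zww, w→zw. Concatenated: zww zw zw zww zw zww zw zww zw zw zww zw.

zwwzwzwzwwzwzwwzwzwwzwzwzwwzw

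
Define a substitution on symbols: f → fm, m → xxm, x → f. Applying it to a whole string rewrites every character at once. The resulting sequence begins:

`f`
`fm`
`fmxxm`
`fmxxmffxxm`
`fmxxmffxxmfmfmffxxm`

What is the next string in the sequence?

fmxxmffxxmfmfmffxxmfmxxmfmxxmfmfmffxxm

φ(fmxxmffxxmfmfmffxxm) expands symbol-by-symbol to fm xxm f f xxm fm fm f f xxm fm xxm fm xxm fm fm f f xxm; joining the 19 pieces gives the next term.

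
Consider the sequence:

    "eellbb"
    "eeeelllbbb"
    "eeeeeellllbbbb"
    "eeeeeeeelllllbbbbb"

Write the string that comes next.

Each string has the form e^{2n} l^{n+1} b^{n+1} (n = 1, 2, …).
Setting n = 5 gives 10, 6, 6 characters in each block.

eeeeeeeeeellllllbbbbbb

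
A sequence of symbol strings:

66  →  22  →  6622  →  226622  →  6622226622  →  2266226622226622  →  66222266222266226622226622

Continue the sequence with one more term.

From term 3 onward, concatenate the second-to-last term with the last: 66·22 = 6622, 22·6622 = 226622, …
Continuing: 2266226622226622 · 66222266222266226622226622 gives term 8.

226622662222662266222266222266226622226622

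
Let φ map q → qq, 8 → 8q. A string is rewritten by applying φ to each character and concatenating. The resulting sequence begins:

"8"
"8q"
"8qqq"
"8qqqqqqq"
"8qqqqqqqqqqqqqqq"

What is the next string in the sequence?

φ(8qqqqqqqqqqqqqqq) expands symbol-by-symbol to 8q qq qq qq qq qq qq qq qq qq qq qq qq qq qq qq; joining the 16 pieces gives the next term.

8qqqqqqqqqqqqqqqqqqqqqqqqqqqqqqq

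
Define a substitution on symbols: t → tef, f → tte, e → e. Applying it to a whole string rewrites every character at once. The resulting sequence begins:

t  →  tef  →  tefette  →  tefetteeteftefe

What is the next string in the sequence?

Rewriting the 15 symbols of tefetteeteftefe one by one yields tef e tte e tef tef e e tef e tte tef e tte e; concatenated:

tefetteeteftefeetefettetefettee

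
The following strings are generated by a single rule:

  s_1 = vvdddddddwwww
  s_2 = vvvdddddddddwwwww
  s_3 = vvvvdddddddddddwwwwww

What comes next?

The n-th term is n-1 v's then 2n+1 d's then n+1 w's, where the shown terms are n = 3, 4, 5.
At n = 6 the blocks have lengths 5, 13, 7.

vvvvvdddddddddddddwwwwwww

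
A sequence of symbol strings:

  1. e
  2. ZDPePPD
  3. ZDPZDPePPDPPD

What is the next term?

Each term wraps the previous one in ZDP on the left and PPD on the right.
Applying this once more to ZDPZDPePPDPPD:

ZDPZDPZDPePPDPPDPPD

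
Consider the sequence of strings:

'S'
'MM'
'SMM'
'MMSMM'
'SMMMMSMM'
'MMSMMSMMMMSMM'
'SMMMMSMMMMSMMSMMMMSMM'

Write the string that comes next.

MMSMMSMMMMSMMSMMMMSMMMMSMMSMMMMSMM

Each term (from the third on) is the two preceding terms concatenated in order: term 3 = S·MM = SMM.
The next term joins MMSMMSMMMMSMM and SMMMMSMMMMSMMSMMMMSMM.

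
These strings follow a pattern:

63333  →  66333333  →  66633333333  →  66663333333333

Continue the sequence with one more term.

66666333333333333

Reading off run lengths: 6 runs 1, 2, 3, 4; 3 runs 4, 6, 8, 10 — each is linear in n, where the shown terms are n = 2, 3, 4, 5.
For the next term, n = 6, so the run lengths are 5, 12.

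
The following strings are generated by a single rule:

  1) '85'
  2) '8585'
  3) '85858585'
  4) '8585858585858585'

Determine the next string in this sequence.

s(k+1) = s(k)·s(k) — each term doubles the last.
One more doubling of 8585858585858585 gives the answer.

85858585858585858585858585858585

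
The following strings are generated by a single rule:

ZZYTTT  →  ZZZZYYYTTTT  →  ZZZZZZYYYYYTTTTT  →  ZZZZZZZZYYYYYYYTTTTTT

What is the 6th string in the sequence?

Reading off run lengths: Z runs 2, 4, 6, 8; Y runs 1, 3, 5, 7; T runs 3, 4, 5, 6 — each is linear in n (n = 1, 2, …).
Setting n = 6 gives 12, 11, 8 characters in each block.

ZZZZZZZZZZZZYYYYYYYYYYYTTTTTTTT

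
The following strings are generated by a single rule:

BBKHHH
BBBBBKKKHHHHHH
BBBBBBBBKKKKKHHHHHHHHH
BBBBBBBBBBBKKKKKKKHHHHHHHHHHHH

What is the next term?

BBBBBBBBBBBBBBKKKKKKKKKHHHHHHHHHHHHHHH

The n-th term is 3n-1 B's then 2n-1 K's then 3n H's (n = 1, 2, …).
Setting n = 5 gives 14, 9, 15 characters in each block.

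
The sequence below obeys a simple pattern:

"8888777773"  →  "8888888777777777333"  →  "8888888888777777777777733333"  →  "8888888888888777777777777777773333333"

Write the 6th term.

8888888888888888888777777777777777777777777733333333333

Term n consists of 3n+1 8's, followed by 4n+1 7's, followed by 2n-1 3's (n = 1, 2, …).
Setting n = 6 gives 19, 25, 11 characters in each block.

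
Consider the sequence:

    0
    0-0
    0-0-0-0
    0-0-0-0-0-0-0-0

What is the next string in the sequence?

Each string is two copies of the previous one joined by '-'.
So the next term is two copies of 0-0-0-0-0-0-0-0 with '-' between the halves.

0-0-0-0-0-0-0-0-0-0-0-0-0-0-0-0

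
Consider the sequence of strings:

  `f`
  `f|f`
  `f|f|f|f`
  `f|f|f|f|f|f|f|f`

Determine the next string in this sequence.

Each string is two copies of the previous one joined by '|'.
Doubling f|f|f|f|f|f|f|f with '|' between the halves:

f|f|f|f|f|f|f|f|f|f|f|f|f|f|f|f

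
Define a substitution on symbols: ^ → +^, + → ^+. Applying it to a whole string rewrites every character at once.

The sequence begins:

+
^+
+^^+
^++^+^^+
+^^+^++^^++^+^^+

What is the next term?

φ(+^^+^++^^++^+^^+) expands symbol-by-symbol to ^+ +^ +^ ^+ +^ ^+ ^+ +^ +^ ^+ ^+ +^ ^+ +^ +^ ^+; joining the 16 pieces gives the next term.

^++^+^^++^^+^++^+^^+^++^^++^+^^+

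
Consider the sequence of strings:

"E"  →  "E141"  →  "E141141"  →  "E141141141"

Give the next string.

E141141141141

Each term is the previous one with 141 appended.
So the next term is E141141141·141.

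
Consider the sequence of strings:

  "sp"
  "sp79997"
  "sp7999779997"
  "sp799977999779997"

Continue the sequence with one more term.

sp79997799977999779997

The strings grow by a fixed suffix 79997 each time.
One more step from sp799977999779997 gives the answer.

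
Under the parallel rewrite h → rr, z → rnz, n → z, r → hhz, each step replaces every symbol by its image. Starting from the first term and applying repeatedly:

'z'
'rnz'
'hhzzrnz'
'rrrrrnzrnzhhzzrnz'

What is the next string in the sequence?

φ(rrrrrnzrnzhhzzrnz) expands symbol-by-symbol to hhz hhz hhz hhz hhz z rnz hhz z rnz rr rr rnz rnz hhz z rnz; joining the 17 pieces gives the next term.

hhzhhzhhzhhzhhzzrnzhhzzrnzrrrrrnzrnzhhzzrnz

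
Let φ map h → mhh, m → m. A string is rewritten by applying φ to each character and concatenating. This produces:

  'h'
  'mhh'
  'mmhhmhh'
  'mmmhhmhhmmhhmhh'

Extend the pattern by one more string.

Rewriting the 15 symbols of mmmhhmhhmmhhmhh one by one yields m m m mhh mhh m mhh mhh m m mhh mhh m mhh mhh; concatenated:

mmmmhhmhhmmhhmhhmmmhhmhhmmhhmhh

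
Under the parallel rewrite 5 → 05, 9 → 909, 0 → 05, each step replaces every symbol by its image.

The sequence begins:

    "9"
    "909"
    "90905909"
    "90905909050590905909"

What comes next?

Rewriting the 20 symbols of 90905909050590905909 one by one yields 909 05 909 05 05 909 05 909 05 05 05 05 909 05 909 05 05 909 05 909; concatenated:

909059090505909059090505050590905909050590905909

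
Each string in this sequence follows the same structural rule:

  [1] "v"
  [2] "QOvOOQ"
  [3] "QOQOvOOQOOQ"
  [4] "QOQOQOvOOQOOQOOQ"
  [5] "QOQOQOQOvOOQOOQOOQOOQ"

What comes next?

Every step adds QO to the front and OOQ to the end of the previous string.
So the next term is QO·QOQOQOQOvOOQOOQOOQOOQ·OOQ.

QOQOQOQOQOvOOQOOQOOQOOQOOQ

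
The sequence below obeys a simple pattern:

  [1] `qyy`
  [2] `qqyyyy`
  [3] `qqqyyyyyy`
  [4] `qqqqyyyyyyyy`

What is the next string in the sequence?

Term n consists of n q's, followed by 2n y's (n = 1, 2, …).
Setting n = 5 gives 5, 10 characters in each block.

qqqqqyyyyyyyyyy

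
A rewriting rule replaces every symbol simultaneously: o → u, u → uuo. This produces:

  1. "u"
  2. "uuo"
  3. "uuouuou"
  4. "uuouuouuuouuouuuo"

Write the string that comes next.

uuouuouuuouuouuuouuouuouuuouuouuuouuouuou

φ(uuouuouuuouuouuuo) expands symbol-by-symbol to uuo uuo u uuo uuo u uuo uuo uuo u uuo uuo u uuo uuo uuo u; joining the 17 pieces gives the next term.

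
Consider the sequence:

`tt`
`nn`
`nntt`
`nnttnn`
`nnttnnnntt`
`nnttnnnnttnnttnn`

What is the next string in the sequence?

This is a Fibonacci-style word recurrence s(k) = s(k−1)·s(k−2): e.g. nn·tt = nntt.
So term 7 is nnttnnnnttnnttnn·nnttnnnntt.

nnttnnnnttnnttnnnnttnnnntt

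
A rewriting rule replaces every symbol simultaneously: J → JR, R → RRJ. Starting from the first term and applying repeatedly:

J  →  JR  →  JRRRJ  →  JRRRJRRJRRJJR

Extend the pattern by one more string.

Rewriting the 13 symbols of JRRRJRRJRRJJR one by one yields JR RRJ RRJ RRJ JR RRJ RRJ JR RRJ RRJ JR JR RRJ; concatenated:

JRRRJRRJRRJJRRRJRRJJRRRJRRJJRJRRRJ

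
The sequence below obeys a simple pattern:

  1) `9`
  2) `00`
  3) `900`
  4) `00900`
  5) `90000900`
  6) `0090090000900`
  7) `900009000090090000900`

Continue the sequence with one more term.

Each term (from the third on) is the two preceding terms concatenated in order: term 3 = 9·00 = 900.
Continuing: 0090090000900 · 900009000090090000900 gives term 8.

0090090000900900009000090090000900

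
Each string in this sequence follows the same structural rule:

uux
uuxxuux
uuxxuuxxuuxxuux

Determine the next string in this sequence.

Each string is two copies of the previous one joined by 'x'.
One more doubling of uuxxuuxxuuxxuux gives the answer.

uuxxuuxxuuxxuuxxuuxxuuxxuuxxuux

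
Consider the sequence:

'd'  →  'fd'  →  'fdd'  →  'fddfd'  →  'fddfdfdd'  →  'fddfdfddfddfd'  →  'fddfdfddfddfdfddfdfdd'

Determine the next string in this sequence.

fddfdfddfddfdfddfdfddfddfdfddfddfd

This is a Fibonacci-style word recurrence s(k) = s(k−1)·s(k−2): e.g. fd·d = fdd.
So term 8 is fddfdfddfddfdfddfdfdd·fddfdfddfddfd.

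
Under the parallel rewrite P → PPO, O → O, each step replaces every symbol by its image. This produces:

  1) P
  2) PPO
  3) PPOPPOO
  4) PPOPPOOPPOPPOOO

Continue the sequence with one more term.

Rewriting the 15 symbols of PPOPPOOPPOPPOOO one by one yields PPO PPO O PPO PPO O O PPO PPO O PPO PPO O O O; concatenated:

PPOPPOOPPOPPOOOPPOPPOOPPOPPOOOO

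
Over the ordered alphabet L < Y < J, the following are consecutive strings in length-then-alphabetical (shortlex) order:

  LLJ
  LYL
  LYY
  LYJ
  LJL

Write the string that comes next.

LJY

Find the rightmost character of LJL below J, bump it to the next letter, and reset everything to its right to L.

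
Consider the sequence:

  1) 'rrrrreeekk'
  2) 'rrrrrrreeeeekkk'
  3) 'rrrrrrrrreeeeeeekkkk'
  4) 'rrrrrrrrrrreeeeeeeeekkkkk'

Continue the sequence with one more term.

Reading off run lengths: r runs 5, 7, 9, 11; e runs 3, 5, 7, 9; k runs 2, 3, 4, 5 — each is linear in n, where the shown terms are n = 2, 3, 4, 5.
At n = 6 the blocks have lengths 13, 11, 6.

rrrrrrrrrrrrreeeeeeeeeeekkkkkk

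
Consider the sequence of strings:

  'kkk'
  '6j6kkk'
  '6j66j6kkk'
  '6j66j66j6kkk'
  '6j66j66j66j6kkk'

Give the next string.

6j66j66j66j66j6kkk

Every step adds 6j6 at the front: s(k+1) = 6j6·s(k).
So the next term is 6j6·6j66j66j66j6kkk.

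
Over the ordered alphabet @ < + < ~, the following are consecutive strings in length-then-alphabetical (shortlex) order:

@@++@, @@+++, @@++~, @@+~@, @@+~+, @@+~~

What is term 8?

Advancing 2 positions from @@+~~ through @@+~~ → @@~@@ reaches term 8.

@@~@+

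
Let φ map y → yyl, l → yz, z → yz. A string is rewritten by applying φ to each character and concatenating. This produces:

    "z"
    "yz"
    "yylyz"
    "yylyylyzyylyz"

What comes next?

φ(yylyylyzyylyz) expands symbol-by-symbol to yyl yyl yz yyl yyl yz yyl yz yyl yyl yz yyl yz; joining the 13 pieces gives the next term.

yylyylyzyylyylyzyylyzyylyylyzyylyz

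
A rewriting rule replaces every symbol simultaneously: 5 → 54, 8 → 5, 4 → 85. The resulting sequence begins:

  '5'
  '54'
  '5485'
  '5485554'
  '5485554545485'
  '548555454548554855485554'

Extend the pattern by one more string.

54855545454855485548555454855545485554545485

Applying the rule to each of the 24 symbols of 548555454548554855485554 gives the pieces 54 85 5 54 54 54 85 54 85 54 85 5 54 54 85 5 54 54 85 5 54 54 54 85, which concatenate to the answer.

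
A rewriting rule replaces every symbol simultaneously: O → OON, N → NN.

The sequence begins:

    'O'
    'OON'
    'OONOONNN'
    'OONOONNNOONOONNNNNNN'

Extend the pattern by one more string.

OONOONNNOONOONNNNNNNOONOONNNOONOONNNNNNNNNNNNNNN

φ(OONOONNNOONOONNNNNNN) expands symbol-by-symbol to OON OON NN OON OON NN NN NN OON OON NN OON OON NN NN NN NN NN NN NN; joining the 20 pieces gives the next term.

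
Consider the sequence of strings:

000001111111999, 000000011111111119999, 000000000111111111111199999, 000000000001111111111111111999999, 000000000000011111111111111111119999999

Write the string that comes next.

000000000000000111111111111111111111199999999

Each string has the form 0^{2n+1} 1^{3n+1} 9^{n+1}, where the shown terms are n = 2, 3, 4, 5, 6.
At n = 7 the blocks have lengths 15, 22, 8.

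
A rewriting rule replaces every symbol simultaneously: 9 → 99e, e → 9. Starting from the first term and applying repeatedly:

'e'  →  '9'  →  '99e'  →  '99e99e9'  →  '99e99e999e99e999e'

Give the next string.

Replace each of the 17 characters of 99e99e999e99e999e in place — 99e 99e 9 99e 99e 9 99e 99e 99e 9 99e 99e 9 99e 99e 99e 9 — and concatenate.

99e99e999e99e999e99e99e999e99e999e99e99e9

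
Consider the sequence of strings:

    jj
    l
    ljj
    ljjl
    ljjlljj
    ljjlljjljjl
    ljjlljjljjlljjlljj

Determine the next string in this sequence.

This is a Fibonacci-style word recurrence s(k) = s(k−1)·s(k−2): e.g. l·jj = ljj.
Continuing: ljjlljjljjlljjlljj · ljjlljjljjl gives term 8.

ljjlljjljjlljjlljjljjlljjljjl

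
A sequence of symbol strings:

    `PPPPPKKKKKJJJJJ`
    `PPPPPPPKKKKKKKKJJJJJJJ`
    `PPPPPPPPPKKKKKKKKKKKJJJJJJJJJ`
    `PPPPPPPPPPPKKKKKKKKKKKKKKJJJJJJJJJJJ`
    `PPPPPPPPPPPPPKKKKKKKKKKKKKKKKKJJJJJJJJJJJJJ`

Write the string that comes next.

Reading off run lengths: P runs 5, 7, 9, 11, 13; K runs 5, 8, 11, 14, 17; J runs 5, 7, 9, 11, 13 — each is linear in n, where the shown terms are n = 2, 3, 4, 5, 6.
At n = 7 the blocks have lengths 15, 20, 15.

PPPPPPPPPPPPPPPKKKKKKKKKKKKKKKKKKKKJJJJJJJJJJJJJJJ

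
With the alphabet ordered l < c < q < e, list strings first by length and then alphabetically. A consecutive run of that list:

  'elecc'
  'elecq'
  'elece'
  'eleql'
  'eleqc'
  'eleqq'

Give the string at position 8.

Continuing the enumeration 2 steps past eleqq: eleqq → eleqe → (answer).

eleel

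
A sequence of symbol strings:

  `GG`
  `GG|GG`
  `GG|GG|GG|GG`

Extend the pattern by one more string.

Each string is two copies of the previous one joined by '|'.
Doubling GG|GG|GG|GG with '|' between the halves:

GG|GG|GG|GG|GG|GG|GG|GG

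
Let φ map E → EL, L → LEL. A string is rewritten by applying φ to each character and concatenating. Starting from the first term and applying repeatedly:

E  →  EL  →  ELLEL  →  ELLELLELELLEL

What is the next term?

Replace each of the 13 characters of ELLELLELELLEL in place — EL LEL LEL EL LEL LEL EL LEL EL LEL LEL EL LEL — and concatenate.

ELLELLELELLELLELELLELELLELLELELLEL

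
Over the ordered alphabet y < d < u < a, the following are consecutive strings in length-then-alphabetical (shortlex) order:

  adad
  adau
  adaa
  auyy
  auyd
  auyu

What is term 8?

audy

Advancing 2 positions from auyu through auyu → auya reaches term 8.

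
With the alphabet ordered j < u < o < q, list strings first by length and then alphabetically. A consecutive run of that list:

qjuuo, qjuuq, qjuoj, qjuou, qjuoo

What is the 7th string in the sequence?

qjuqj

Stepping forward 2 times from qjuoo: qjuoo → qjuoq, then the target.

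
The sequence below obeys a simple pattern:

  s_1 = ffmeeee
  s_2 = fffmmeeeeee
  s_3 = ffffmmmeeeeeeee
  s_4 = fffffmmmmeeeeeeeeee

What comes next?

ffffffmmmmmeeeeeeeeeeee

Each string has the form f^{n} m^{n-1} e^{2n}, where the shown terms are n = 2, 3, 4, 5.
Setting n = 6 gives 6, 5, 12 characters in each block.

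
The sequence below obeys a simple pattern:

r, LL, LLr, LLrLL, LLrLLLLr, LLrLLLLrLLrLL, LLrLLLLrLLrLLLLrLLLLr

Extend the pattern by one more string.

LLrLLLLrLLrLLLLrLLLLrLLrLLLLrLLrLL

This is a Fibonacci-style word recurrence s(k) = s(k−1)·s(k−2): e.g. LL·r = LLr.
So term 8 is LLrLLLLrLLrLLLLrLLLLr·LLrLLLLrLLrLL.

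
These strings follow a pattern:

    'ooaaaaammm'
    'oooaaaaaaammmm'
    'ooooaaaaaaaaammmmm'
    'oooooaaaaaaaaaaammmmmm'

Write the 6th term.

Term n consists of n o's, followed by 2n+1 a's, followed by n+1 m's, where the shown terms are n = 2, 3, 4, 5.
At n = 7 the blocks have lengths 7, 15, 8.

oooooooaaaaaaaaaaaaaaammmmmmmm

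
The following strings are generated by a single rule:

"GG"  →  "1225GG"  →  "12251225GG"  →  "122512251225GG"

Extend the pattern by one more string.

Every step adds 1225 at the front: s(k+1) = 1225·s(k).
Applying this once more to 122512251225GG:

1225122512251225GG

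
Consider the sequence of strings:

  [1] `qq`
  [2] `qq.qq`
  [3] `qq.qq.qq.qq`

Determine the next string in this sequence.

qq.qq.qq.qq.qq.qq.qq.qq

Every step duplicates the string with '.' between the halves.
So the next term is two copies of qq.qq.qq.qq with '.' between the halves.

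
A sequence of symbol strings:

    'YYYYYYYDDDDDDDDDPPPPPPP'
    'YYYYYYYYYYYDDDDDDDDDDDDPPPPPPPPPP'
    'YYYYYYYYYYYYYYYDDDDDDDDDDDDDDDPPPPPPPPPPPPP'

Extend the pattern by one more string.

YYYYYYYYYYYYYYYYYYYDDDDDDDDDDDDDDDDDDPPPPPPPPPPPPPPPP

Reading off run lengths: Y runs 7, 11, 15; D runs 9, 12, 15; P runs 7, 10, 13 — each is linear in n, where the shown terms are n = 2, 3, 4.
For the next term, n = 5, so the run lengths are 19, 18, 16.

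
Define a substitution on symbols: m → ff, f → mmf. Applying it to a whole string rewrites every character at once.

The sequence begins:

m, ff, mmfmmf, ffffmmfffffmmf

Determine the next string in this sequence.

mmfmmfmmfmmfffffmmfmmfmmfmmfmmfffffmmf

Replace each of the 14 characters of ffffmmfffffmmf in place — mmf mmf mmf mmf ff ff mmf mmf mmf mmf mmf ff ff mmf — and concatenate.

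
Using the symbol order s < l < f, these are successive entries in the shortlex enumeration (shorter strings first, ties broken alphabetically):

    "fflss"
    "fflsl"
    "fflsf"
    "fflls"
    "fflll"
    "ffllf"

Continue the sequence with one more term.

fflfs

Find the rightmost character of ffllf below f, bump it to the next letter, and reset everything to its right to s.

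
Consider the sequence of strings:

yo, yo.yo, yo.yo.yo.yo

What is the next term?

yo.yo.yo.yo.yo.yo.yo.yo

Every step duplicates the string with '.' between the halves.
One more doubling of yo.yo.yo.yo gives the answer.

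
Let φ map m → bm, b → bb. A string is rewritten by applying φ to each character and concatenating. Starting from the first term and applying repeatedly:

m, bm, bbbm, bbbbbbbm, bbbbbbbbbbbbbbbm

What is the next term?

Rewriting the 16 symbols of bbbbbbbbbbbbbbbm one by one yields bb bb bb bb bb bb bb bb bb bb bb bb bb bb bb bm; concatenated:

bbbbbbbbbbbbbbbbbbbbbbbbbbbbbbbm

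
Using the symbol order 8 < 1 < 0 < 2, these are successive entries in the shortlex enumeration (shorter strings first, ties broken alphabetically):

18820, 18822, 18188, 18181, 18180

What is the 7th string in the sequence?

18118

Stepping forward 2 times from 18180: 18180 → 18182, then the target.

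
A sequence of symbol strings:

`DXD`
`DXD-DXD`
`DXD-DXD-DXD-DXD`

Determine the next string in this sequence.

Each string is two copies of the previous one joined by '-'.
One more doubling of DXD-DXD-DXD-DXD gives the answer.

DXD-DXD-DXD-DXD-DXD-DXD-DXD-DXD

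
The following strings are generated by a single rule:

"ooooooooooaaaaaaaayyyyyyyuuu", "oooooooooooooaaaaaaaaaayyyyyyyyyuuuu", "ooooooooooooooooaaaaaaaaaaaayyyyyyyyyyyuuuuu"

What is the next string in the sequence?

oooooooooooooooooooaaaaaaaaaaaaaayyyyyyyyyyyyyuuuuuu

Term n consists of 3n+1 o's, followed by 2n+2 a's, followed by 2n+1 y's, followed by n u's, where the shown terms are n = 3, 4, 5.
Setting n = 6 gives 19, 14, 13, 6 characters in each block.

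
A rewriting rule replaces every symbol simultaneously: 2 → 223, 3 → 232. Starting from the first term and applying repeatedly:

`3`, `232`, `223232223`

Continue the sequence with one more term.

Rewriting each symbol of 223232223: 2→223, 2→223, 3→232, 2→223, 3→232, 2→223, 2→223, 2→223, 3→232, which concatenates to 223 223 232 223 232 223 223 223 232.

223223232223232223223223232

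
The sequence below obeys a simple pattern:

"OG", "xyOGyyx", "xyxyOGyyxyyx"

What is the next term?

s(k+1) = xy·s(k)·yyx, so each term gains xy as a prefix and yyx as a suffix.
So the next term is xy·xyxyOGyyxyyx·yyx.

xyxyxyOGyyxyyxyyx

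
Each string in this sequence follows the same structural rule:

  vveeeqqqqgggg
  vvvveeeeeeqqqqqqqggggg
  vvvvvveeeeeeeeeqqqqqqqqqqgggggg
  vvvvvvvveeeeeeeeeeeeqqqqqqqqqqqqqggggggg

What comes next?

vvvvvvvvvveeeeeeeeeeeeeeeqqqqqqqqqqqqqqqqgggggggg

Each string has the form v^{2n} e^{3n} q^{3n+1} g^{n+3} (n = 1, 2, …).
At n = 5 the blocks have lengths 10, 15, 16, 8.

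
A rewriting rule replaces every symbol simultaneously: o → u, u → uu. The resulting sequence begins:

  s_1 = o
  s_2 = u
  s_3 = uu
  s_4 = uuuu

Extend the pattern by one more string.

uuuuuuuu

Rewriting each symbol of uuuu: u→uu, u→uu, u→uu, u→uu, which concatenates to uu uu uu uu.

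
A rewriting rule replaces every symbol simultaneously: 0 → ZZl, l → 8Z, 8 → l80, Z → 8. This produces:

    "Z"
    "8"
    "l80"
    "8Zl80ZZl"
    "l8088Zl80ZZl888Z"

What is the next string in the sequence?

Rewriting the 16 symbols of l8088Zl80ZZl888Z one by one yields 8Z l80 ZZl l80 l80 8 8Z l80 ZZl 8 8 8Z l80 l80 l80 8; concatenated:

8Zl80ZZll80l8088Zl80ZZl888Zl80l80l808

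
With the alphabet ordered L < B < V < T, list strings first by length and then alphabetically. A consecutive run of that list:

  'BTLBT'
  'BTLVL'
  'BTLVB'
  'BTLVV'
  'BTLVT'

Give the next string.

BTLTL

The successor of BTLVT increments the rightmost position that isn't already T and resets every position after it to L.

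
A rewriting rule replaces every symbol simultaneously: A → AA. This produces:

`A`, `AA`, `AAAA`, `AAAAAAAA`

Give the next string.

Rewriting each symbol of AAAAAAAA: A→AA, A→AA, A→AA, A→AA, A→AA, A→AA, A→AA, A→AA, which concatenates to AA AA AA AA AA AA AA AA.

AAAAAAAAAAAAAAAA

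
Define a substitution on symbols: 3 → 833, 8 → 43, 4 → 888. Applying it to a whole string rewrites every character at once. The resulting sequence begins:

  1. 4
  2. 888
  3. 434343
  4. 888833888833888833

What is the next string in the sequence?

Rewriting the 18 symbols of 888833888833888833 one by one yields 43 43 43 43 833 833 43 43 43 43 833 833 43 43 43 43 833 833; concatenated:

434343438338334343434383383343434343833833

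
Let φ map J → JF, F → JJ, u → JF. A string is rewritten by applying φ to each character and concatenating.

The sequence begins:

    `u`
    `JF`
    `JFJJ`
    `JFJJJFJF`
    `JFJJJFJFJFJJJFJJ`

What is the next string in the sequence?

Applying the rule to each of the 16 symbols of JFJJJFJFJFJJJFJJ gives the pieces JF JJ JF JF JF JJ JF JJ JF JJ JF JF JF JJ JF JF, which concatenate to the answer.

JFJJJFJFJFJJJFJJJFJJJFJFJFJJJFJF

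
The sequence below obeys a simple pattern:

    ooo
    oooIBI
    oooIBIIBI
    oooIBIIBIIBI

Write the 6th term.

The strings grow by a fixed suffix IBI each time.
From oooIBIIBIIBI, 2 further steps: oooIBIIBIIBI → oooIBIIBIIBIIBI → (answer).

oooIBIIBIIBIIBIIBI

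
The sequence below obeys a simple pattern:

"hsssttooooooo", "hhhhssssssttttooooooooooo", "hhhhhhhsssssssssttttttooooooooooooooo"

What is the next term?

hhhhhhhhhhssssssssssssttttttttooooooooooooooooooo

The n-th term is 3n-2 h's then 3n s's then 2n t's then 4n+3 o's (n = 1, 2, …).
At n = 4 the blocks have lengths 10, 12, 8, 19.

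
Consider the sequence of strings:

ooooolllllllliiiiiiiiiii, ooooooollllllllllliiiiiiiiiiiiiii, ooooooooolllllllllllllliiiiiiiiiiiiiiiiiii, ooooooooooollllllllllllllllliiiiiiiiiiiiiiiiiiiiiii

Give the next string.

Term n consists of 2n+1 o's, followed by 3n+2 l's, followed by 4n+3 i's, where the shown terms are n = 2, 3, 4, 5.
Setting n = 6 gives 13, 20, 27 characters in each block.

ooooooooooooolllllllllllllllllllliiiiiiiiiiiiiiiiiiiiiiiiiii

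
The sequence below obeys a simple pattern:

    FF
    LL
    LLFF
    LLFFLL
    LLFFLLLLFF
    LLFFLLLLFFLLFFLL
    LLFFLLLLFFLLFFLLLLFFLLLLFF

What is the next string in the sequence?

From term 3 onward, concatenate the last term with the second-to-last: LL·FF = LLFF, LLFF·LL = LLFFLL, …
Continuing: LLFFLLLLFFLLFFLLLLFFLLLLFF · LLFFLLLLFFLLFFLL gives term 8.

LLFFLLLLFFLLFFLLLLFFLLLLFFLLFFLLLLFFLLFFLL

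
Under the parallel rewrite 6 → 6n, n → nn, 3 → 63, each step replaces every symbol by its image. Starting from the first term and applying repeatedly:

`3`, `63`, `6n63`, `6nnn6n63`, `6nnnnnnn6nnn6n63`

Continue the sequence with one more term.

6nnnnnnnnnnnnnnn6nnnnnnn6nnn6n63

Applying the rule to each of the 16 symbols of 6nnnnnnn6nnn6n63 gives the pieces 6n nn nn nn nn nn nn nn 6n nn nn nn 6n nn 6n 63, which concatenate to the answer.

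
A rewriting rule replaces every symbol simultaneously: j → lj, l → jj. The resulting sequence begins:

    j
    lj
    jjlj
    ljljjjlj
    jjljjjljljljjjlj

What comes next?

ljljjjljljljjjljjjljjjljljljjjlj

φ(jjljjjljljljjjlj) expands symbol-by-symbol to lj lj jj lj lj lj jj lj jj lj jj lj lj lj jj lj; joining the 16 pieces gives the next term.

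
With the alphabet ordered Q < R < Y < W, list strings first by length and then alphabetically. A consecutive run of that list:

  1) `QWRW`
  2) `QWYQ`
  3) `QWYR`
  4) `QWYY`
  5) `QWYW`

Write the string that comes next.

Find the rightmost character of QWYW below W, bump it to the next letter, and reset everything to its right to Q.

QWWQ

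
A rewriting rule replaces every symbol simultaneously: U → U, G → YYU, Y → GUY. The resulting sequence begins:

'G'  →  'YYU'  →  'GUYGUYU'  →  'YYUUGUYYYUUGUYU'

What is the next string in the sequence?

Rewriting the 15 symbols of YYUUGUYYYUUGUYU one by one yields GUY GUY U U YYU U GUY GUY GUY U U YYU U GUY U; concatenated:

GUYGUYUUYYUUGUYGUYGUYUUYYUUGUYU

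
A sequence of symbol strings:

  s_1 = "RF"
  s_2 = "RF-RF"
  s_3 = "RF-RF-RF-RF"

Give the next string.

RF-RF-RF-RF-RF-RF-RF-RF

Each string is two copies of the previous one joined by '-'.
One more doubling of RF-RF-RF-RF gives the answer.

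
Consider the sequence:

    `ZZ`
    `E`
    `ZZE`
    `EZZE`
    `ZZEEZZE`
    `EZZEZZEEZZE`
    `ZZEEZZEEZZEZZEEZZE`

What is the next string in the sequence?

This is a Fibonacci-style word recurrence s(k) = s(k−2)·s(k−1): e.g. ZZ·E = ZZE.
Continuing: EZZEZZEEZZE · ZZEEZZEEZZEZZEEZZE gives term 8.

EZZEZZEEZZEZZEEZZEEZZEZZEEZZE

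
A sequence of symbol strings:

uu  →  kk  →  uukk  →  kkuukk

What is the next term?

Each term (from the third on) is the two preceding terms concatenated in order: term 3 = uu·kk = uukk.
The next term joins uukk and kkuukk.

uukkkkuukk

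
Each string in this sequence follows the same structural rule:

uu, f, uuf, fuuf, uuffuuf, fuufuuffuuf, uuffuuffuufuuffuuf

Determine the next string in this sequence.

fuufuuffuufuuffuuffuufuuffuuf

Each term (from the third on) is the two preceding terms concatenated in order: term 3 = uu·f = uuf.
So term 8 is fuufuuffuuf·uuffuuffuufuuffuuf.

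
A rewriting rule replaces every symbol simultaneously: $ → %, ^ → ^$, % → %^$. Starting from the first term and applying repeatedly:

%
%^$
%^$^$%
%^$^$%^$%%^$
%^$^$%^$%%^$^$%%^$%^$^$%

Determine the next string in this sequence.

%^$^$%^$%%^$^$%%^$%^$^$%^$%%^$%^$^$%%^$^$%^$%%^$

Replace each of the 24 characters of %^$^$%^$%%^$^$%%^$%^$^$% in place — %^$ ^$ % ^$ % %^$ ^$ % %^$ %^$ ^$ % ^$ % %^$ %^$ ^$ % %^$ ^$ % ^$ % %^$ — and concatenate.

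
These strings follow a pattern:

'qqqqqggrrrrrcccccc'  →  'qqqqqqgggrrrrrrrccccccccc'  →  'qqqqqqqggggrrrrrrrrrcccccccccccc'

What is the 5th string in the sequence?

Each string has the form q^{n+3} g^{n} r^{2n+1} c^{3n}, where the shown terms are n = 2, 3, 4.
Setting n = 6 gives 9, 6, 13, 18 characters in each block.

qqqqqqqqqggggggrrrrrrrrrrrrrcccccccccccccccccc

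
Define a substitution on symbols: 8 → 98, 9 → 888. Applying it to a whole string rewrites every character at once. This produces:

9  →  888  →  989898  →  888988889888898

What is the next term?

Rewriting the 15 symbols of 888988889888898 one by one yields 98 98 98 888 98 98 98 98 888 98 98 98 98 888 98; concatenated:

989898888989898988889898989888898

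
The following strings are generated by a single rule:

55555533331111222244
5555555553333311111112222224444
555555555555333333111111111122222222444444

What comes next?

Term n consists of 3n+3 5's, followed by n+3 3's, followed by 3n+1 1's, followed by 2n+2 2's, followed by 2n 4's (n = 1, 2, …).
At n = 4 the blocks have lengths 15, 7, 13, 10, 8.

55555555555555533333331111111111111222222222244444444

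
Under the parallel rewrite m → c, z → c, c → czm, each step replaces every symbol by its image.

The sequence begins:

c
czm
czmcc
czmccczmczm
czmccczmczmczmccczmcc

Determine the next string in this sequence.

Rewriting the 21 symbols of czmccczmczmczmccczmcc one by one yields czm c c czm czm czm c c czm c c czm c c czm czm czm c c czm czm; concatenated:

czmccczmczmczmccczmccczmccczmczmczmccczmczm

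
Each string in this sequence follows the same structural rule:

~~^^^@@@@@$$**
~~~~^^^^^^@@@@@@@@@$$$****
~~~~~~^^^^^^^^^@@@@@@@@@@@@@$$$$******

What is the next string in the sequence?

~~~~~~~~^^^^^^^^^^^^@@@@@@@@@@@@@@@@@$$$$$********

Reading off run lengths: ~ runs 2, 4, 6; ^ runs 3, 6, 9; @ runs 5, 9, 13; $ runs 2, 3, 4; * runs 2, 4, 6 — each is linear in n (n = 1, 2, …).
At n = 4 the blocks have lengths 8, 12, 17, 5, 8.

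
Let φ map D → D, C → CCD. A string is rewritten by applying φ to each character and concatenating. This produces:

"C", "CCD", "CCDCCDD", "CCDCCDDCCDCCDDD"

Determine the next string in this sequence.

Replace each of the 15 characters of CCDCCDDCCDCCDDD in place — CCD CCD D CCD CCD D D CCD CCD D CCD CCD D D D — and concatenate.

CCDCCDDCCDCCDDDCCDCCDDCCDCCDDDD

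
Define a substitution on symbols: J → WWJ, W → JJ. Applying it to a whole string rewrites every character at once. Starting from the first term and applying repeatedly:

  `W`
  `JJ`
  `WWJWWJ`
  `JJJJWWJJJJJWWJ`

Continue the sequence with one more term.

Rewriting the 14 symbols of JJJJWWJJJJJWWJ one by one yields WWJ WWJ WWJ WWJ JJ JJ WWJ WWJ WWJ WWJ WWJ JJ JJ WWJ; concatenated:

WWJWWJWWJWWJJJJJWWJWWJWWJWWJWWJJJJJWWJ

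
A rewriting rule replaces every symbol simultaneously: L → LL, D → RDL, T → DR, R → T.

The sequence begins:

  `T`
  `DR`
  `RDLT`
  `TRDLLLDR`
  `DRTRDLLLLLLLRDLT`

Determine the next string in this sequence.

Applying the rule to each of the 16 symbols of DRTRDLLLLLLLRDLT gives the pieces RDL T DR T RDL LL LL LL LL LL LL LL T RDL LL DR, which concatenate to the answer.

RDLTDRTRDLLLLLLLLLLLLLLLTRDLLLDR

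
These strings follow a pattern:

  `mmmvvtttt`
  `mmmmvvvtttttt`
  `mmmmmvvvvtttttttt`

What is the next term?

Reading off run lengths: m runs 3, 4, 5; v runs 2, 3, 4; t runs 4, 6, 8 — each is linear in n, where the shown terms are n = 2, 3, 4.
Setting n = 5 gives 6, 5, 10 characters in each block.

mmmmmmvvvvvtttttttttt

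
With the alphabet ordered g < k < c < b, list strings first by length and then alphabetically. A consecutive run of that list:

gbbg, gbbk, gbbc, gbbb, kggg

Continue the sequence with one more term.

Treat kggg as a base-4 numeral over the given alphabet and add one, carrying through any trailing b's.

kggk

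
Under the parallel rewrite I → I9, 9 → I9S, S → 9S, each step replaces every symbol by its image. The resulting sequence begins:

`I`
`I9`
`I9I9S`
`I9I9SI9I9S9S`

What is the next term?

Rewriting each symbol of I9I9SI9I9S9S: I→I9, 9→I9S, I→I9, 9→I9S, S→9S, I→I9, 9→I9S, I→I9, 9→I9S, S→9S, 9→I9S, S→9S, which concatenates to I9 I9S I9 I9S 9S I9 I9S I9 I9S 9S I9S 9S.

I9I9SI9I9S9SI9I9SI9I9S9SI9S9S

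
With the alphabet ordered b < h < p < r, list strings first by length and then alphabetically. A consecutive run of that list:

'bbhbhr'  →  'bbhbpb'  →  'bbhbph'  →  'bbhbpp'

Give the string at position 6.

bbhbrb

Stepping forward 2 times from bbhbpp: bbhbpp → bbhbpr, then the target.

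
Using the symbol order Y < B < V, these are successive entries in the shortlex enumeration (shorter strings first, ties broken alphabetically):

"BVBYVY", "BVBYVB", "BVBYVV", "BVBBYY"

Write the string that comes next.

BVBBYB

Find the rightmost character of BVBBYY below V, bump it to the next letter, and reset everything to its right to Y.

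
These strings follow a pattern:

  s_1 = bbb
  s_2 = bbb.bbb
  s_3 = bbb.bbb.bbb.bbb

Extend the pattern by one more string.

s(k+1) = s(k)·.·s(k) — each term doubles the last with '.' between the halves.
Doubling bbb.bbb.bbb.bbb with '.' between the halves:

bbb.bbb.bbb.bbb.bbb.bbb.bbb.bbb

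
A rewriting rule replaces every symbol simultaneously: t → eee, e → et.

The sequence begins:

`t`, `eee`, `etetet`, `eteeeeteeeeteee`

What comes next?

Rewriting the 15 symbols of eteeeeteeeeteee one by one yields et eee et et et et eee et et et et eee et et et; concatenated:

eteeeeteteteteeeeteteteteeeetetet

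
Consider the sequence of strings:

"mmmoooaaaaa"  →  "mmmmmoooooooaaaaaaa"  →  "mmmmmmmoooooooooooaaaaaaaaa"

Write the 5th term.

The n-th term is 2n+1 m's then 4n-1 o's then 2n+3 a's (n = 1, 2, …).
For term 5, n = 5, so the run lengths are 11, 19, 13.

mmmmmmmmmmmoooooooooooooooooooaaaaaaaaaaaaa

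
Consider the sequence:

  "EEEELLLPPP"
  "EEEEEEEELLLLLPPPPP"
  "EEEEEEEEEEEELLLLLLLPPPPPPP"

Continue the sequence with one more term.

EEEEEEEEEEEEEEEELLLLLLLLLPPPPPPPPP

Reading off run lengths: E runs 4, 8, 12; L runs 3, 5, 7; P runs 3, 5, 7 — each is linear in n (n = 1, 2, …).
Setting n = 4 gives 16, 9, 9 characters in each block.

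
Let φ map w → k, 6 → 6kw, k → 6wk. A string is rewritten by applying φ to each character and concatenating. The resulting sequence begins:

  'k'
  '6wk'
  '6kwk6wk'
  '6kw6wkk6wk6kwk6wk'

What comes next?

Replace each of the 17 characters of 6kw6wkk6wk6kwk6wk in place — 6kw 6wk k 6kw k 6wk 6wk 6kw k 6wk 6kw 6wk k 6wk 6kw k 6wk — and concatenate.

6kw6wkk6kwk6wk6wk6kwk6wk6kw6wkk6wk6kwk6wk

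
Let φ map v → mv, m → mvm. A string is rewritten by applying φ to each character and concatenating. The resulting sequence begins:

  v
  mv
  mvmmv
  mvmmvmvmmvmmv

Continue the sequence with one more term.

Rewriting the 13 symbols of mvmmvmvmmvmmv one by one yields mvm mv mvm mvm mv mvm mv mvm mvm mv mvm mvm mv; concatenated:

mvmmvmvmmvmmvmvmmvmvmmvmmvmvmmvmmv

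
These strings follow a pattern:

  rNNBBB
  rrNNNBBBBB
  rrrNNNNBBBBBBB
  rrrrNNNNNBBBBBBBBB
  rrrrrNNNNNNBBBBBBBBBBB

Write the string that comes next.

Term n consists of n r's, followed by n+1 N's, followed by 2n+1 B's (n = 1, 2, …).
At n = 6 the blocks have lengths 6, 7, 13.

rrrrrrNNNNNNNBBBBBBBBBBBBB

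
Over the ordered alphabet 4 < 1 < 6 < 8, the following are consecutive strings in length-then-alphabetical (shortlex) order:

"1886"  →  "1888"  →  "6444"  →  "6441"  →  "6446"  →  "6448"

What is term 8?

6411

Continuing the enumeration 2 steps past 6448: 6448 → 6414 → (answer).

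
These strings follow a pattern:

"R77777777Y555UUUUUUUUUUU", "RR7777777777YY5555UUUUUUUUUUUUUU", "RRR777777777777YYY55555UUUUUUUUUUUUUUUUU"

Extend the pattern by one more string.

RRRR77777777777777YYYY555555UUUUUUUUUUUUUUUUUUUU

Each string has the form R^{n-2} 7^{2n+2} Y^{n-2} 5^{n} U^{3n+2}, where the shown terms are n = 3, 4, 5.
Setting n = 6 gives 4, 14, 4, 6, 20 characters in each block.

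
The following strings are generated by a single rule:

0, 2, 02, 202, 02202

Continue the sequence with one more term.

20202202

This is a Fibonacci-style word recurrence s(k) = s(k−2)·s(k−1): e.g. 0·2 = 02.
Continuing: 202 · 02202 gives term 6.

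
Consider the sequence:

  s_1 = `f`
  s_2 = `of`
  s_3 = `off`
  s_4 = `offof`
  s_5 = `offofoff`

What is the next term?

From term 3 onward, concatenate the last term with the second-to-last: of·f = off, off·of = offof, …
So term 6 is offofoff·offof.

offofoffoffof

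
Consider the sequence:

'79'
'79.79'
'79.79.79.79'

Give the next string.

79.79.79.79.79.79.79.79

Each string is two copies of the previous one joined by '.'.
One more doubling of 79.79.79.79 gives the answer.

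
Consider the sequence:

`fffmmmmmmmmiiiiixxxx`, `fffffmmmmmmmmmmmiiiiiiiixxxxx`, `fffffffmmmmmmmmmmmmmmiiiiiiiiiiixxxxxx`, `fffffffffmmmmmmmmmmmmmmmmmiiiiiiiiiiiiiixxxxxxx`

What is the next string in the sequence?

The n-th term is 2n-1 f's then 3n+2 m's then 3n-1 i's then n+2 x's, where the shown terms are n = 2, 3, 4, 5.
For the next term, n = 6, so the run lengths are 11, 20, 17, 8.

fffffffffffmmmmmmmmmmmmmmmmmmmmiiiiiiiiiiiiiiiiixxxxxxxx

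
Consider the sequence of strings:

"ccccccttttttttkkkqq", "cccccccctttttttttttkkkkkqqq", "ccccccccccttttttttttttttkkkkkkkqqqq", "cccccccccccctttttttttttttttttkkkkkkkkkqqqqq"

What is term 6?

cccccccccccccccctttttttttttttttttttttttkkkkkkkkkkkkkqqqqqqq

The n-th term is 2n+2 c's then 3n+2 t's then 2n-1 k's then n q's, where the shown terms are n = 2, 3, 4, 5.
Setting n = 7 gives 16, 23, 13, 7 characters in each block.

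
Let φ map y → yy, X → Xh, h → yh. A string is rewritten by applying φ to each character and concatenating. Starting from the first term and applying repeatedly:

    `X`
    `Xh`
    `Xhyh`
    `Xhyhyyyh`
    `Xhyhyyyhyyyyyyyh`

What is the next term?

Applying the rule to each of the 16 symbols of Xhyhyyyhyyyyyyyh gives the pieces Xh yh yy yh yy yy yy yh yy yy yy yy yy yy yy yh, which concatenate to the answer.

Xhyhyyyhyyyyyyyhyyyyyyyyyyyyyyyh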